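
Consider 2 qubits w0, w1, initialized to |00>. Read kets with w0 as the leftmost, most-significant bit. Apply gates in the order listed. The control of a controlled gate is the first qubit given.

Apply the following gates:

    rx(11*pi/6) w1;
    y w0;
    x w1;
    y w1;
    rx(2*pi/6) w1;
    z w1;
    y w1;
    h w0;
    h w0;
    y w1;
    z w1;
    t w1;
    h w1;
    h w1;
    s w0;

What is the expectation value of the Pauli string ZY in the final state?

In the final state, ZY has expectation sqrt(2)/2.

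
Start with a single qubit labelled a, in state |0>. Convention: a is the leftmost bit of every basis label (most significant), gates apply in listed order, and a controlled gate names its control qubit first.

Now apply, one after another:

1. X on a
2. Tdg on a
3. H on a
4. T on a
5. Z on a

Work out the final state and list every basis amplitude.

After the circuit, the state carries amplitude -sqrt(2)*exp(3*I*pi/4)/2 on |0>, sqrt(2)/2 on |1>.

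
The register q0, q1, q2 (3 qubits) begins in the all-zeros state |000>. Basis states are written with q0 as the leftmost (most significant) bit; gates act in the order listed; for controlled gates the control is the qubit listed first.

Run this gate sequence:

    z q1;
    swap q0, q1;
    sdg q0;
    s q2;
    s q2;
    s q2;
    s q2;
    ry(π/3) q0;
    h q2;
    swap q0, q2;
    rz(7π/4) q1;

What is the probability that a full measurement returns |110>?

The probability of measuring |110> is 0. Key observation: gates 4-7 undo each other exactly, leaving only the rest of the circuit to track.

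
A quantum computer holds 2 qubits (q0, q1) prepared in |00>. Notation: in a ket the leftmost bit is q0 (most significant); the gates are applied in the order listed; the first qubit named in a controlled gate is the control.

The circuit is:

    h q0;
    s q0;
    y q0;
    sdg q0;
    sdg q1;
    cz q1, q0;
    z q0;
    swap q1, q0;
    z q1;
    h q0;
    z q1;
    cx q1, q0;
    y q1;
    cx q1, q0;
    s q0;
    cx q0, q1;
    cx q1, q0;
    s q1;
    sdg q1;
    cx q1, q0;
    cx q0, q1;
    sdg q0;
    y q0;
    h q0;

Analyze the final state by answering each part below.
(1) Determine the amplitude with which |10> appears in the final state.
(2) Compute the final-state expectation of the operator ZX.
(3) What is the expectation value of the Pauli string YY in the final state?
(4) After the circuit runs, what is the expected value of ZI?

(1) The final state's coefficient on |10> equals sqrt(2)/2. Key observation: the block from step 15 through step 22 cancels to the identity and can be dropped.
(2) In the final state, ZX has expectation -1.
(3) In the final state, YY has expectation 0.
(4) In the final state, ZI has expectation -1.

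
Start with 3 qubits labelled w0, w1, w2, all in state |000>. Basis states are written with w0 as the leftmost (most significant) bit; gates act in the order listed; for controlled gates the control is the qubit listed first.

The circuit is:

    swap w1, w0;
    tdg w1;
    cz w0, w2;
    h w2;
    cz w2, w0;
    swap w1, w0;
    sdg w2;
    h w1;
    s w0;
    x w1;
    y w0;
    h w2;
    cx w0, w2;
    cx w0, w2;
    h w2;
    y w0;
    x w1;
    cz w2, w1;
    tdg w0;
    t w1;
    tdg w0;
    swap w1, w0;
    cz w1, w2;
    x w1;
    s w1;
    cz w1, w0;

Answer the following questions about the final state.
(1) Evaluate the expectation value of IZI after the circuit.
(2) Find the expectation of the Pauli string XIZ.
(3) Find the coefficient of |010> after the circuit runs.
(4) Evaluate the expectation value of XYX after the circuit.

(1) In the final state, IZI has expectation -1. Key observation: gates 10-17 undo each other exactly, leaving only the rest of the circuit to track.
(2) The expectation value of XIZ is -sqrt(2)/2.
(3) |010> carries amplitude I/2 in the final state.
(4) In the final state, XYX has expectation 0.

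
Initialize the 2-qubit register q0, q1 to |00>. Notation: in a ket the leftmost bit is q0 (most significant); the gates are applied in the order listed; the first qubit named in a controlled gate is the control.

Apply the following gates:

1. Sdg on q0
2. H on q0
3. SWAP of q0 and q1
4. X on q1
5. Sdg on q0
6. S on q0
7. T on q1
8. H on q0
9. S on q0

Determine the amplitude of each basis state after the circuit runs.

After the circuit, the state carries amplitude 1/2 on |00>, exp(I*pi/4)/2 on |01>, I/2 on |10>, exp(3*I*pi/4)/2 on |11>.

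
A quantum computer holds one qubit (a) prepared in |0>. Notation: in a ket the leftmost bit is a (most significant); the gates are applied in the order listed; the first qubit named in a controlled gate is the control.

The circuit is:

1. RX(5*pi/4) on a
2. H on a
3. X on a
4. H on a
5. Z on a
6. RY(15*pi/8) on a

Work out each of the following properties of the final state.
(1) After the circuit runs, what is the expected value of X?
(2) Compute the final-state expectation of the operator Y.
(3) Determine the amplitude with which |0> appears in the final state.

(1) The observable X averages to sqrt(4 - 2*sqrt(2))/4. Key observation: the block from step 2 through step 5 cancels to the identity and can be dropped.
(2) In the final state, Y has expectation 2*sqrt(1/2 - sqrt(2)/4)*sqrt(sqrt(2)/4 + 1/2)*sin(pi/16)**2 + 2*sqrt(1/2 - sqrt(2)/4)*sqrt(sqrt(2)/4 + 1/2)*cos(pi/16)**2.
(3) The amplitude on |0> is sqrt(1/2 - sqrt(2)/4)*cos(pi/16) + I*sqrt(sqrt(2)/4 + 1/2)*sin(pi/16).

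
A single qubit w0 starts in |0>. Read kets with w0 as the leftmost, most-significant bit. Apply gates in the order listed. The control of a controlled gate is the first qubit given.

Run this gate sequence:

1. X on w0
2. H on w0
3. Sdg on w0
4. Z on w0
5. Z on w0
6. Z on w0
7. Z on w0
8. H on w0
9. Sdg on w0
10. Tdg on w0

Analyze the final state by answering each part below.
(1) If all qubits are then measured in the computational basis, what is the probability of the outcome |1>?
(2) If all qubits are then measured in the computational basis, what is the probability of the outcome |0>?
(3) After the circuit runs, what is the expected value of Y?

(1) The probability of measuring |1> is 1/2.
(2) The probability of measuring |0> is 1/2.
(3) The observable Y averages to sqrt(2)/2.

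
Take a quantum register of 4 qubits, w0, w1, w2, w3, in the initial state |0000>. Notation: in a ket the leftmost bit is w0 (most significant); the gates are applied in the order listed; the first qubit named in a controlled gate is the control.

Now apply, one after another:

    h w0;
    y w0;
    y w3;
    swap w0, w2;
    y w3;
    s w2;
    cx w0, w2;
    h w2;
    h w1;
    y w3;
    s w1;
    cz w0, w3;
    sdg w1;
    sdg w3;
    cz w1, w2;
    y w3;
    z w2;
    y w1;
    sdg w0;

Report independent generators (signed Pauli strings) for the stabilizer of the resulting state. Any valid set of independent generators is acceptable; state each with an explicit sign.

The stabilizer group can be generated by -IXZI, +IZYI, +ZIII, +IIIZ, among other valid generating sets.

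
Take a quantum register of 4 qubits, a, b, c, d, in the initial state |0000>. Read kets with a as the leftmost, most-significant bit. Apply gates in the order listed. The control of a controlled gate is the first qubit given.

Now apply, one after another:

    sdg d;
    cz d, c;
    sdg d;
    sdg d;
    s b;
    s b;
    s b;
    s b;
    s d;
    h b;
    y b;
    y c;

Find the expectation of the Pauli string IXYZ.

The observable IXYZ averages to 0. Key observation: gates 5-8 undo each other exactly, leaving only the rest of the circuit to track.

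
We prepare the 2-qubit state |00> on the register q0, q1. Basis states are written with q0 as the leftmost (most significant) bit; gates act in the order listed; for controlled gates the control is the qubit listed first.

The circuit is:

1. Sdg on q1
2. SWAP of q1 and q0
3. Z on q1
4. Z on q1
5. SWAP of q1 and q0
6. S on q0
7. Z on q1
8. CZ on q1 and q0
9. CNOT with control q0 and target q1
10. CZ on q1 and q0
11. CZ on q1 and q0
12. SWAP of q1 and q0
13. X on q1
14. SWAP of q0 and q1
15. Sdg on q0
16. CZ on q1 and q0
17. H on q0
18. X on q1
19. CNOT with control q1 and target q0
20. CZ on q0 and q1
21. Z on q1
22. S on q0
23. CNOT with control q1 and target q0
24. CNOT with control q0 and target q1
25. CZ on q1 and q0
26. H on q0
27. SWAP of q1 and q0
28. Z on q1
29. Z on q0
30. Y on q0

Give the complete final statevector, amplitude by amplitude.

The resulting statevector has amplitude I/2 on |00>, -I/2 on |01>, 1/2 on |10>, 1/2 on |11>. Key observation: gates 2-5 undo each other exactly, leaving only the rest of the circuit to track.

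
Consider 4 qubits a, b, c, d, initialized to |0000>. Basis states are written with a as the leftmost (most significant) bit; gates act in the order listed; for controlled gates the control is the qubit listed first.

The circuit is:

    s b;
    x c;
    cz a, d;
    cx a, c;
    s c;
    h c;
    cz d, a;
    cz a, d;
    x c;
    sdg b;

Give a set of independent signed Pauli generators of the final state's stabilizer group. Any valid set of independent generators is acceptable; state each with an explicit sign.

The final state is stabilized by the group generated by -IIXI, +ZIII, +IZII, +IIIZ; other independent generating sets are equally valid.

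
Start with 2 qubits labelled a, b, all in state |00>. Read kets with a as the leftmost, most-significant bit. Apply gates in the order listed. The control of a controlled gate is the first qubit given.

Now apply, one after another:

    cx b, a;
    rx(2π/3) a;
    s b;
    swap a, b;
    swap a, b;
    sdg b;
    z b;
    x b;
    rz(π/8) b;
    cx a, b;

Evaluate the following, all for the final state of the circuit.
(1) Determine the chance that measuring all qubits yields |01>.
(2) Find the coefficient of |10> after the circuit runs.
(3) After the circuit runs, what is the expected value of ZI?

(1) Outcome |01> occurs with probability 1/4. Key observation: gates 3-6 undo each other exactly, leaving only the rest of the circuit to track.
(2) |10> carries amplitude -sqrt(3)*exp(9*I*pi/16)/2 in the final state.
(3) The expectation value of ZI is -1/2.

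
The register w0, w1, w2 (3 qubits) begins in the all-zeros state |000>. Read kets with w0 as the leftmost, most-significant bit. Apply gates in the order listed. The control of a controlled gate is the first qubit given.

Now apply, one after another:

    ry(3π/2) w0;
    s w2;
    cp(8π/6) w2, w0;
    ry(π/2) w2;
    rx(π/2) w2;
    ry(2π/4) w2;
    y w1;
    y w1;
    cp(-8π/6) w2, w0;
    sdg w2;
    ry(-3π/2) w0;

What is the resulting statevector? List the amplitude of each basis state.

After the circuit, the state carries amplitude sqrt(2)*(-1 - I - exp(2*I*pi/3) + exp(I*pi/6))/4 on |001>, sqrt(2)*(-1 - I - exp(I*pi/6) + exp(2*I*pi/3))/4 on |101>, and 0 on every other basis state.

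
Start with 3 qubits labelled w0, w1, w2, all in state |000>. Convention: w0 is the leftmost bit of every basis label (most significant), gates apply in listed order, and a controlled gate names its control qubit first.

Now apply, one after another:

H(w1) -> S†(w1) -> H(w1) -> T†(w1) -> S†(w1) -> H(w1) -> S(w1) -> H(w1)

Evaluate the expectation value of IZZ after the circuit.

The observable IZZ averages to -sqrt(2)/2.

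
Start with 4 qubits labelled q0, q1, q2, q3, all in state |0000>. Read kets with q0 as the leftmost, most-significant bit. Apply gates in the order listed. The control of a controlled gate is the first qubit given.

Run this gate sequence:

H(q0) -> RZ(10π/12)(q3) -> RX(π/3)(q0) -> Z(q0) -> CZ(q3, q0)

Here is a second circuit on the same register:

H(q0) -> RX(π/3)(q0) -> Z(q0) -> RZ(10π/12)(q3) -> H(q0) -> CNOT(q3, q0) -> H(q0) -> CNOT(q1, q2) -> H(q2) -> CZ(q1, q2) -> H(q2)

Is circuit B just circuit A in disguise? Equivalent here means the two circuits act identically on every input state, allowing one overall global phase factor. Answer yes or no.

Yes, they are equivalent — the unitaries differ by at most a global phase.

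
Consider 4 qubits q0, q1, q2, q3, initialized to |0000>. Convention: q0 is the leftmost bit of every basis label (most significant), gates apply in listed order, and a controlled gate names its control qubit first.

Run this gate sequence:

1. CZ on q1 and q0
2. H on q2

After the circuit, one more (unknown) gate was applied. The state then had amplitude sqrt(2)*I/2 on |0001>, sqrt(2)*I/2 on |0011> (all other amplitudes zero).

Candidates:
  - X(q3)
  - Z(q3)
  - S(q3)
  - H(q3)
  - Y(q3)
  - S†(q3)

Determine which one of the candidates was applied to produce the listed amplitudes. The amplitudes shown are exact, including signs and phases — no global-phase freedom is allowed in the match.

The unique candidate consistent with the amplitudes is Y(q3).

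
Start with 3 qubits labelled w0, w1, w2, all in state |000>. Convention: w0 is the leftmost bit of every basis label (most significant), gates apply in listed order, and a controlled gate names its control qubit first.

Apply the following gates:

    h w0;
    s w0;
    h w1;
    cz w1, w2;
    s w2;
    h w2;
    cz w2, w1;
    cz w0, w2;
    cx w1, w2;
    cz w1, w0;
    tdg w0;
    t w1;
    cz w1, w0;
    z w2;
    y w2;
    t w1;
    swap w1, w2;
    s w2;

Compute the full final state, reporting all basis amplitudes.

The final amplitudes are sqrt(2)*I/4 on |000>, -sqrt(2)*I/4 on |001>, sqrt(2)*I/4 on |010>, sqrt(2)*I/4 on |011>, -sqrt(2)*exp(3*I*pi/4)/4 on |100>, -sqrt(2)*exp(3*I*pi/4)/4 on |101>, sqrt(2)*exp(3*I*pi/4)/4 on |110>, -sqrt(2)*exp(3*I*pi/4)/4 on |111>.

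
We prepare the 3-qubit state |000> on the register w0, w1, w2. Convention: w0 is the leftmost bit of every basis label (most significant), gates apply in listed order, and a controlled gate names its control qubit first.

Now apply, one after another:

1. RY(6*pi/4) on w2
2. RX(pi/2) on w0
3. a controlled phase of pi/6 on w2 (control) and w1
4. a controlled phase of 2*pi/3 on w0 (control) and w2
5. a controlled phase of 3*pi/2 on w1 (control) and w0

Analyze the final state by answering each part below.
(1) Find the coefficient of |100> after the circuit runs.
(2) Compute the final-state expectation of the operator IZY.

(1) The amplitude on |100> is I/2.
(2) The expectation value of IZY is -sqrt(3)/4.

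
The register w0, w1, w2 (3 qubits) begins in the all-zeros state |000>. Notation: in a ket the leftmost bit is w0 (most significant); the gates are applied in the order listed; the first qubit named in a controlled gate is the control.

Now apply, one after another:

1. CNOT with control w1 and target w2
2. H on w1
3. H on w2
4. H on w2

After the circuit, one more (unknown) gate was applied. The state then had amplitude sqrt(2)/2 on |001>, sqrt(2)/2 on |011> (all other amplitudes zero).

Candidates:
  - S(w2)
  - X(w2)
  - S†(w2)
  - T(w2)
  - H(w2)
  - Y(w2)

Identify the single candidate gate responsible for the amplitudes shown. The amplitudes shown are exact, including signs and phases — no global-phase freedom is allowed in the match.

The unique candidate consistent with the amplitudes is X(w2). Key observation: the block from step 3 through step 4 cancels to the identity and can be dropped.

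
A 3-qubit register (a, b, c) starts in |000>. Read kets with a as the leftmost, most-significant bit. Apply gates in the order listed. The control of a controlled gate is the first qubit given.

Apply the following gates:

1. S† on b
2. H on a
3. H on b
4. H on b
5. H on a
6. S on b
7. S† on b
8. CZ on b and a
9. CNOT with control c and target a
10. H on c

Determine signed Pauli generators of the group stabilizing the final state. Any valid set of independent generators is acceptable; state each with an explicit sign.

The stabilizer group can be generated by +IIX, +ZII, +IZI, among other valid generating sets.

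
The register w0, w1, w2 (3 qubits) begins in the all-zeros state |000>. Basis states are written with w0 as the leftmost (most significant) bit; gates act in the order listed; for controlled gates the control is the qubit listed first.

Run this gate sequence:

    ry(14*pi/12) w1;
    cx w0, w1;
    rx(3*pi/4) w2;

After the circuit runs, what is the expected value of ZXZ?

In the final state, ZXZ has expectation sqrt(2)/4.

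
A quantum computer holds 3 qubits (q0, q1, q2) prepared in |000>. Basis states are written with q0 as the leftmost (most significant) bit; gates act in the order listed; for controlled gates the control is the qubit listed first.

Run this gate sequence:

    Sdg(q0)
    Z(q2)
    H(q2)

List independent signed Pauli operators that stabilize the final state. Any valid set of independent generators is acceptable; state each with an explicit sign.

One valid set of independent stabilizer generators is +IIX, +ZII, +IZI (any independent generating set of the same group is equally correct).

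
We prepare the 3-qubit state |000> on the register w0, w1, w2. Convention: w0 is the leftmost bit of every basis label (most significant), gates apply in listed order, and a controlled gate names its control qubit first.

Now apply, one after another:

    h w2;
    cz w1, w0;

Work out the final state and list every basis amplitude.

The resulting statevector has amplitude sqrt(2)/2 on |000>, sqrt(2)/2 on |001>, and 0 on every other basis state.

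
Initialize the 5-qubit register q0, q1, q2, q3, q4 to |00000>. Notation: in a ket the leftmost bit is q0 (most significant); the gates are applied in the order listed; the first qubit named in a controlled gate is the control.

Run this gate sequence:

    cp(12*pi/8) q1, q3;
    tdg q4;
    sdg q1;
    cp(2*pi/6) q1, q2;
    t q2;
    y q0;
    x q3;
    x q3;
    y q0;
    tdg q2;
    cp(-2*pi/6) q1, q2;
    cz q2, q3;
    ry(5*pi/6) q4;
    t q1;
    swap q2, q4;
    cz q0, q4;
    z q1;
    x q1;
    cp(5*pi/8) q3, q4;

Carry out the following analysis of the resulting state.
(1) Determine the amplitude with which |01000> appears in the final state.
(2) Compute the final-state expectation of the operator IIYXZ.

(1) The final state's coefficient on |01000> equals -sqrt(2)/4 + sqrt(6)/4.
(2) The expectation value of IIYXZ is 0.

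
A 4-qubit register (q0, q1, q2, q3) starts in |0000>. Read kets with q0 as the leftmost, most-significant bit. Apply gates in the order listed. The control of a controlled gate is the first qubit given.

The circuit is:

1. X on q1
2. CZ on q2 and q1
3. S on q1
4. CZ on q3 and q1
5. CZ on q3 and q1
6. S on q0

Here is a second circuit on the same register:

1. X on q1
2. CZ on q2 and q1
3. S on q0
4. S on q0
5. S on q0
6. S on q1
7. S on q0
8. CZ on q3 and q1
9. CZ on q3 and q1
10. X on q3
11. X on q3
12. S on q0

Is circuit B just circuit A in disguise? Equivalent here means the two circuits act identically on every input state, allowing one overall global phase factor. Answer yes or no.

Yes — the two circuits implement the same unitary up to a global phase.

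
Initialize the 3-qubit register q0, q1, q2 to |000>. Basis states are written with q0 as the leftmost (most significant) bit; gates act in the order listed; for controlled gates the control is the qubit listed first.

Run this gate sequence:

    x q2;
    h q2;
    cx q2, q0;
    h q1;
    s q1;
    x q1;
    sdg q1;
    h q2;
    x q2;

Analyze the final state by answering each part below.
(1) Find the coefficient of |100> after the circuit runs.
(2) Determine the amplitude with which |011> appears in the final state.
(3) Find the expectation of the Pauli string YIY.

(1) The amplitude on |100> is sqrt(2)*I/4.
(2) The final state's coefficient on |011> equals -sqrt(2)*I/4.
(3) The observable YIY averages to 1.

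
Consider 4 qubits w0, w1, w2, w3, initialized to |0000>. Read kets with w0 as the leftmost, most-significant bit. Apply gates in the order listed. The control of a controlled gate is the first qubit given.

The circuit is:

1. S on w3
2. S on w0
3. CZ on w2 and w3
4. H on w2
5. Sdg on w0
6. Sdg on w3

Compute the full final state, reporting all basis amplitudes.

The resulting statevector has amplitude sqrt(2)/2 on |0000>, sqrt(2)/2 on |0010>, and 0 on every other basis state.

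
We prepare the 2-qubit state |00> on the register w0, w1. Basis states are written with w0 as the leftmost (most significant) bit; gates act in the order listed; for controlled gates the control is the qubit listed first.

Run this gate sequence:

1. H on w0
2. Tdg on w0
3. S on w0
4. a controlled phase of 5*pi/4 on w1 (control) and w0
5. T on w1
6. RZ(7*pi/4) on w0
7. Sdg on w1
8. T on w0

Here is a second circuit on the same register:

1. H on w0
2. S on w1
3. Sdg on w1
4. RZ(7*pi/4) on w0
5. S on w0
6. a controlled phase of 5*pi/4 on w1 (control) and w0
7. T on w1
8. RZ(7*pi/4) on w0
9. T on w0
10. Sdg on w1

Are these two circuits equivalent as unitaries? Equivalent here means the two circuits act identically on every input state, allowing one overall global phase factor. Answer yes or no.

Yes: on every input state the two circuits agree up to one overall phase factor.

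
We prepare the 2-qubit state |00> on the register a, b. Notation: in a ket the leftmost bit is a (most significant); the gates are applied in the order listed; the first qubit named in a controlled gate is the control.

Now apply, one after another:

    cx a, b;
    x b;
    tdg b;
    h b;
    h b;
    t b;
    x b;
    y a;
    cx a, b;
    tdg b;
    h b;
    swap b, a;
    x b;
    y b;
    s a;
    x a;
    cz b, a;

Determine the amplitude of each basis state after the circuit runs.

After the circuit, the state carries amplitude 0 on |00>, sqrt(2)*exp(I*pi/4)/2 on |01>, 0 on |10>, -sqrt(2)*exp(3*I*pi/4)/2 on |11>.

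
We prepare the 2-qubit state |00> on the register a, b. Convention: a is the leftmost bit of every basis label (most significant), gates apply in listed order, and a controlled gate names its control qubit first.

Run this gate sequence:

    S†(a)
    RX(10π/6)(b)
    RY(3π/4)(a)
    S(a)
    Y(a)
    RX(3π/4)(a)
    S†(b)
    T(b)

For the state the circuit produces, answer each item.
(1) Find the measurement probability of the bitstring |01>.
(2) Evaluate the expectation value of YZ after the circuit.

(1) The probability of measuring |01> is 1/8.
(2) The observable YZ averages to -1/2.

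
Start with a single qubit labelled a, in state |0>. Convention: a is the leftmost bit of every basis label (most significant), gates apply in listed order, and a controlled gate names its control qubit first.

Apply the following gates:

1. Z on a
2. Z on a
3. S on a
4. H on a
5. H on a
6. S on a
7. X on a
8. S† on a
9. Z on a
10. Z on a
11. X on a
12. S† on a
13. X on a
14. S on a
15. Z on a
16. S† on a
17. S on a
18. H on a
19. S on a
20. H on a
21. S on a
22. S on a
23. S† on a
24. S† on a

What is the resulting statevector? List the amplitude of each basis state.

The final amplitudes are -1/2 + I/2 on |0>, -1/2 - I/2 on |1>.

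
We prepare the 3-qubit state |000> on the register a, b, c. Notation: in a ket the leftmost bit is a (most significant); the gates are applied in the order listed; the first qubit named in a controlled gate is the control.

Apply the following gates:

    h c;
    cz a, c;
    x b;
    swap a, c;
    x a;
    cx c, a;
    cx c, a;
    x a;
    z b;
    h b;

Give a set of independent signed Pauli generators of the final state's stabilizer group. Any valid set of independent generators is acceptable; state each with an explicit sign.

The stabilizer group can be generated by +XII, -IXI, +IIZ, among other valid generating sets. Key observation: the block from step 5 through step 8 cancels to the identity and can be dropped.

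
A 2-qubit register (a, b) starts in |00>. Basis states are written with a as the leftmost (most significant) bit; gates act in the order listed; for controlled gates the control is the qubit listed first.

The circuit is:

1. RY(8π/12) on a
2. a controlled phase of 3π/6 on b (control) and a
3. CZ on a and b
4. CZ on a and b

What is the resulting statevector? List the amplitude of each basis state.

The final amplitudes are 1/2 on |00>, 0 on |01>, sqrt(3)/2 on |10>, 0 on |11>.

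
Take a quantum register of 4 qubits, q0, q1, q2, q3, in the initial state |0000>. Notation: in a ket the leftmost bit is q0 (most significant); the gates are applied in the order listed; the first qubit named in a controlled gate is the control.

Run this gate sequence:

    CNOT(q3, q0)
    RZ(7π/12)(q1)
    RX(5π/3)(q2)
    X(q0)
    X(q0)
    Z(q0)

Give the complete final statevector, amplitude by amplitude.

The final amplitudes are sqrt(3)*exp(17*I*pi/24)/2 on |0000>, -exp(5*I*pi/24)/2 on |0010>, and 0 on every other basis state.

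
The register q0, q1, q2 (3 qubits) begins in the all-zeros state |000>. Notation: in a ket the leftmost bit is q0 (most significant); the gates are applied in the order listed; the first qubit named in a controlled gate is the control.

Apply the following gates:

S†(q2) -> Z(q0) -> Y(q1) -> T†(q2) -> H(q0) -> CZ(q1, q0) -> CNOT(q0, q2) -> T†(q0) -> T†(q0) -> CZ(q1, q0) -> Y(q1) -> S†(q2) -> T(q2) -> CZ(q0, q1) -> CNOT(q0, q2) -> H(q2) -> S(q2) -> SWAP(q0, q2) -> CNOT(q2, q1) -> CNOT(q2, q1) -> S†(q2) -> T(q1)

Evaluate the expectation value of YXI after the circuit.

The expectation value of YXI is 0. Key observation: steps 19-20 multiply out to the identity, so the circuit reduces to the remaining gates.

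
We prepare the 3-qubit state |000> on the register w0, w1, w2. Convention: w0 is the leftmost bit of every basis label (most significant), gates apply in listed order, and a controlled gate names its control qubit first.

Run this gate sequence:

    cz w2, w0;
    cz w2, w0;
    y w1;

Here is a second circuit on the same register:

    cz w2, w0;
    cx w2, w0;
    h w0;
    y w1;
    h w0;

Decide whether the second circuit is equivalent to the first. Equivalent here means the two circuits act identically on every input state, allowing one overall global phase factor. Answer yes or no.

No: there is an input state on which the two circuits produce genuinely different outputs (not merely differing by a phase).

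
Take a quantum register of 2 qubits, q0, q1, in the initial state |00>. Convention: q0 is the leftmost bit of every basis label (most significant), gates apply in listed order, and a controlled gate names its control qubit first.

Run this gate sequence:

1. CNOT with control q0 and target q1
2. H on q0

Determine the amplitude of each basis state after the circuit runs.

After the circuit, the state carries amplitude sqrt(2)/2 on |00>, 0 on |01>, sqrt(2)/2 on |10>, 0 on |11>.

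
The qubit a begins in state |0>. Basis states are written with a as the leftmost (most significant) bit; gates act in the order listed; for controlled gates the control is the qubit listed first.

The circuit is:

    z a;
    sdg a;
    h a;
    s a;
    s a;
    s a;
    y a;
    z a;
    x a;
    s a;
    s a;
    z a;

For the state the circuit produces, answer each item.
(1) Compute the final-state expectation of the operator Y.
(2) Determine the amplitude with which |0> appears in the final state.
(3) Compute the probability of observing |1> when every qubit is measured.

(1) The expectation value of Y is -1.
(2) The amplitude on |0> is -sqrt(2)*I/2.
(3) Outcome |1> occurs with probability 1/2.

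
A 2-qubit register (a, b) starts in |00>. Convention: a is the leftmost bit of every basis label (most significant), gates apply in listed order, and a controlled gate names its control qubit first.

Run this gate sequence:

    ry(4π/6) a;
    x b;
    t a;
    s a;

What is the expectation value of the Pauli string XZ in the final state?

The expectation value of XZ is sqrt(6)/4.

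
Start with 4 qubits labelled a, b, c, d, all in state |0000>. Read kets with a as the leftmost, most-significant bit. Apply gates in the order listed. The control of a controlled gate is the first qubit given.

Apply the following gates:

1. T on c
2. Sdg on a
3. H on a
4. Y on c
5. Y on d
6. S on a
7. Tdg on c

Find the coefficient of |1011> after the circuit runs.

The amplitude on |1011> is -sqrt(2)*exp(I*pi/4)/2.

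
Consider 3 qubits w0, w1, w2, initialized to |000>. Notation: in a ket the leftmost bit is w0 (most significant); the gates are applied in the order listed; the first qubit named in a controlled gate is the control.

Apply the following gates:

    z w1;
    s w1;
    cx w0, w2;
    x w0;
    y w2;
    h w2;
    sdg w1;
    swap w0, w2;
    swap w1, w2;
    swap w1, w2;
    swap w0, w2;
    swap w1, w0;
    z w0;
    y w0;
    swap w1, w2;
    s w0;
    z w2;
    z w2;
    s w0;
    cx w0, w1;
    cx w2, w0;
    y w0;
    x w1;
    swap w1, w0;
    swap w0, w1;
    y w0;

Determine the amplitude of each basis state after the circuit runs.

The final amplitudes are sqrt(2)/2 on |001>, -sqrt(2)/2 on |011>, and 0 on every other basis state. Key observation: the block from step 8 through step 11 cancels to the identity and can be dropped.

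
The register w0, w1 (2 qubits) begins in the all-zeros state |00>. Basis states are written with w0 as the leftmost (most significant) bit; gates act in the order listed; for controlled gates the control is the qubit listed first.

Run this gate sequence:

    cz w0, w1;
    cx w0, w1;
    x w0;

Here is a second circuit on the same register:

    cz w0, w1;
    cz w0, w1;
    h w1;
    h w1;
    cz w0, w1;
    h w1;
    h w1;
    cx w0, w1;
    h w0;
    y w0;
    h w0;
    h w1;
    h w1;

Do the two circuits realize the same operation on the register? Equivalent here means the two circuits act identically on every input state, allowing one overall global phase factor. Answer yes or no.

No — the two circuits implement different unitaries, even allowing a global phase.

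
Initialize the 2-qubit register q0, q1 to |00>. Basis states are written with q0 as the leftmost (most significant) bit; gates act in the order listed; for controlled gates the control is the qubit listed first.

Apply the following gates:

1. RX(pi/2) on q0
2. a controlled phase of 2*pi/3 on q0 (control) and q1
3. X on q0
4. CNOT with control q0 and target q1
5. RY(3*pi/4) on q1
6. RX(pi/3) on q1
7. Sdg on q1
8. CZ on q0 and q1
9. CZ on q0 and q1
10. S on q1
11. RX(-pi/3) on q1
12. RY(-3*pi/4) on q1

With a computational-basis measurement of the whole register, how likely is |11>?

Outcome |11> occurs with probability 1/2. Key observation: steps 5-12 multiply out to the identity, so the circuit reduces to the remaining gates.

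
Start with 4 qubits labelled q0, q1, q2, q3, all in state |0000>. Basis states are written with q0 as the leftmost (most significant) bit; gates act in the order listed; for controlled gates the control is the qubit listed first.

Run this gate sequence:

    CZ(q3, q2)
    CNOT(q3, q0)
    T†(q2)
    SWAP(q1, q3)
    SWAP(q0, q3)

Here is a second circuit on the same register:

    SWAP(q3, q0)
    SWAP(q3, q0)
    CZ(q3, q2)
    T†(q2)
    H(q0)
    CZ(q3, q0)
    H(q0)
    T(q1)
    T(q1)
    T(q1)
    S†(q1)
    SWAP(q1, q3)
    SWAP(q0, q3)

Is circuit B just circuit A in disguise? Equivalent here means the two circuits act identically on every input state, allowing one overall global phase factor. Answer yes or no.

No — the two circuits implement different unitaries, even allowing a global phase.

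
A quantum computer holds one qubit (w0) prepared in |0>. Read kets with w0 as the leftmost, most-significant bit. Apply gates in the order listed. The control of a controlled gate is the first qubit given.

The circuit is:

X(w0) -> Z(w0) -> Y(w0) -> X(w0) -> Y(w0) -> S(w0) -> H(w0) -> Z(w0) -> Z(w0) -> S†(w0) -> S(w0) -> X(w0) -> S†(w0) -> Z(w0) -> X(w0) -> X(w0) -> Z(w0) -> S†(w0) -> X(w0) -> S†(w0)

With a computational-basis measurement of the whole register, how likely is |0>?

Outcome |0> occurs with probability 1/2.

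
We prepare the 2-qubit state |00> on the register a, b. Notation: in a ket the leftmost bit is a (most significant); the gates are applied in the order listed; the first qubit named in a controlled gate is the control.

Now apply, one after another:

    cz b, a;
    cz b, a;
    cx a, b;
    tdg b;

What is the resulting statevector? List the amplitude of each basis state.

The final amplitudes are 1 on |00>, and 0 on every other basis state. Key observation: the block from step 1 through step 2 cancels to the identity and can be dropped.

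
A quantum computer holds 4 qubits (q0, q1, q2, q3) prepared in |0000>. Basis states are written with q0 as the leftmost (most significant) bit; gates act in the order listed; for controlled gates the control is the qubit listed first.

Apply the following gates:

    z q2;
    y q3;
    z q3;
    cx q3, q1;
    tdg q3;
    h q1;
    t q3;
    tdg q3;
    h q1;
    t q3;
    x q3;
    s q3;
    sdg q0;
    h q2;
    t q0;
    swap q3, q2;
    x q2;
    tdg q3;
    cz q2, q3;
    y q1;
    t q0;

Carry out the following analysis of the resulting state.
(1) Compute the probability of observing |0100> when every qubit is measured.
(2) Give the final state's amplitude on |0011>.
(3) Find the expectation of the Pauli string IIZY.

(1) A full measurement returns |0100> with probability 0.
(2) The amplitude on |0011> is -sqrt(2)*exp(3*I*pi/4)/2.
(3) In the final state, IIZY has expectation -sqrt(2)/2.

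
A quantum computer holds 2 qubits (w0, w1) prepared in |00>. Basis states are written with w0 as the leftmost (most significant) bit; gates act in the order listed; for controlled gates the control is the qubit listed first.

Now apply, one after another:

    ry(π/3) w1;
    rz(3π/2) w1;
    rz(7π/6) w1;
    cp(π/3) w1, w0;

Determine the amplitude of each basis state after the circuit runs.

The final amplitudes are sqrt(3)*exp(2*I*pi/3)/2 on |00>, -exp(I*pi/3)/2 on |01>, 0 on |10>, 0 on |11>.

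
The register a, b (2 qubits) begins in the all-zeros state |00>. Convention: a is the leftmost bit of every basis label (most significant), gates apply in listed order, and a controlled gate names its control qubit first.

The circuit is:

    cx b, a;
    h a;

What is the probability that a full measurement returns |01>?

Outcome |01> occurs with probability 0.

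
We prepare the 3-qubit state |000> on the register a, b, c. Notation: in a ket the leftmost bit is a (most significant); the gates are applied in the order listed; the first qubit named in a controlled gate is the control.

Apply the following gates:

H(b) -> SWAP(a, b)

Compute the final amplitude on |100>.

The amplitude on |100> is sqrt(2)/2.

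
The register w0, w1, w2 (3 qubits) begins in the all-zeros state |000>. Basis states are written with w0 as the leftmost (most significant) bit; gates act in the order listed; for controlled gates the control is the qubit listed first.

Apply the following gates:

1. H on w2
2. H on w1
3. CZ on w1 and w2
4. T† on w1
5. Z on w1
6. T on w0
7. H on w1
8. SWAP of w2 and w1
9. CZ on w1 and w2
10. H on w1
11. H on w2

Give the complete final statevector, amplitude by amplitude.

The resulting statevector has amplitude sqrt(2)*(1 - exp(3*I*pi/4))/4 on |000>, sqrt(2)*(1 + exp(3*I*pi/4))/4 on |001>, sqrt(2)*(1 + exp(3*I*pi/4))/4 on |010>, sqrt(2)*(-1 + exp(3*I*pi/4))/4 on |011>, 0 on |100>, 0 on |101>, 0 on |110>, 0 on |111>.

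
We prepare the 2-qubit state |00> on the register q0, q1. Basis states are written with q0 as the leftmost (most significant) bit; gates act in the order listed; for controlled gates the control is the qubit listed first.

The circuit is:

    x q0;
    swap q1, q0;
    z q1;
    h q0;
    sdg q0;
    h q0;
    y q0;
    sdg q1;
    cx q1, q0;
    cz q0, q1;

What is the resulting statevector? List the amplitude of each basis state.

After the circuit, the state carries amplitude 0 on |00>, -1/2 + I/2 on |01>, 0 on |10>, -1/2 - I/2 on |11>.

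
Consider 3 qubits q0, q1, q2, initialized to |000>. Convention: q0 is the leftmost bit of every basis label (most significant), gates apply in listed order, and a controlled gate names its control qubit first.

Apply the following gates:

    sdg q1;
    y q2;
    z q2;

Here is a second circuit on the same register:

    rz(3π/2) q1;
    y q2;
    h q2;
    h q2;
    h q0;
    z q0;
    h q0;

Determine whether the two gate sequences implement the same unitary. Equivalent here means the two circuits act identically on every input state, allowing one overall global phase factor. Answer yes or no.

No: there is an input state on which the two circuits produce genuinely different outputs (not merely differing by a phase).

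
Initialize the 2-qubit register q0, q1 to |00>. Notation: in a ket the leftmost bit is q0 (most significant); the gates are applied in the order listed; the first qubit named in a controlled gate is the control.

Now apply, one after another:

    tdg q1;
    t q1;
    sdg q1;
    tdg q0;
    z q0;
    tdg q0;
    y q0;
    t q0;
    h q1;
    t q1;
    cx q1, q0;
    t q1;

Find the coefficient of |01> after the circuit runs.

The amplitude on |01> is -sqrt(2)*exp(I*pi/4)/2.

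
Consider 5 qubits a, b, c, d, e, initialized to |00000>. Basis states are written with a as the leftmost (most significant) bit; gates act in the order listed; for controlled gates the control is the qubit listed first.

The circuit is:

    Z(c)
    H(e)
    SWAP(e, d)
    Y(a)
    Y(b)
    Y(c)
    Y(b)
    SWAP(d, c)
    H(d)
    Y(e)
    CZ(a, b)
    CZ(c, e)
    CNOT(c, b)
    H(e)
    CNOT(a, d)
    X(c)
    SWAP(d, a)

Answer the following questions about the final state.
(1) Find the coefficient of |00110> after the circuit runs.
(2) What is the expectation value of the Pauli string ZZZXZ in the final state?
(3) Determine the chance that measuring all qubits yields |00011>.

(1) The amplitude on |00110> is sqrt(2)*I/4.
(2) The expectation value of ZZZXZ is 0.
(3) Outcome |00011> occurs with probability 0.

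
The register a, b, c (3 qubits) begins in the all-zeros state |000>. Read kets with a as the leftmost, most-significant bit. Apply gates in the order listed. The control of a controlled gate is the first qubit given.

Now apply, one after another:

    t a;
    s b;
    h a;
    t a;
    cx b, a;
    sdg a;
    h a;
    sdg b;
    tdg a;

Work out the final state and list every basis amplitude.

After the circuit, the state carries amplitude 1/2 - exp(3*I*pi/4)/2 on |000>, -exp(3*I*pi/4)/2 + I/2 on |100>, and 0 on every other basis state.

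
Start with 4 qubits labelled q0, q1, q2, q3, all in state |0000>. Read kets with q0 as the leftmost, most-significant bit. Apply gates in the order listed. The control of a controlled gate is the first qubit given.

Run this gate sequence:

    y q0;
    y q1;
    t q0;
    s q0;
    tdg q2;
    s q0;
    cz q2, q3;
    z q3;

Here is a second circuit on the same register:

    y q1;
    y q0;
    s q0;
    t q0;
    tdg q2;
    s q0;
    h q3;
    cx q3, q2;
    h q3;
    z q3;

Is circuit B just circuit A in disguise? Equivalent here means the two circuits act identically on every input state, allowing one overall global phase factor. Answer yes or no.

No, they are not equivalent — no single phase factor reconciles the two unitaries.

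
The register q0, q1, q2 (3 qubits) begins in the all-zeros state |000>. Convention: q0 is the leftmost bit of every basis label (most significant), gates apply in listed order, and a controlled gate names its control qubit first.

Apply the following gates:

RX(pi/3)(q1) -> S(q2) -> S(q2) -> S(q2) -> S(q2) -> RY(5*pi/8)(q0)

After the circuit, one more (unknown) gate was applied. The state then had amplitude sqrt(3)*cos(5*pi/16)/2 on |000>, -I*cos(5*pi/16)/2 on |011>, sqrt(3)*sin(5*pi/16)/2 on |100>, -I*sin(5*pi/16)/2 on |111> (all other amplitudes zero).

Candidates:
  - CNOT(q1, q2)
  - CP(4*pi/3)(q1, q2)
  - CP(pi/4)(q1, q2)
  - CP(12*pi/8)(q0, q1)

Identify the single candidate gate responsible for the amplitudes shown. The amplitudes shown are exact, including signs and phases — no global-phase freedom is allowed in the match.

The applied gate was CNOT(q1, q2). Key observation: gates 2-5 undo each other exactly, leaving only the rest of the circuit to track.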